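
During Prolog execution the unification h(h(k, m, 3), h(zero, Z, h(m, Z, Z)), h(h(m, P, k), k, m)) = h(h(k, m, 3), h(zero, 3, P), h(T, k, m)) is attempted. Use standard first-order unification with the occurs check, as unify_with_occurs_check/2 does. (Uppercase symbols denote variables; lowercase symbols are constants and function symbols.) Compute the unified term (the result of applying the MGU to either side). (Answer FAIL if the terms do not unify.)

Decompose h/3: h(k, m, 3) = h(k, m, 3),  h(zero, Z, h(m, Z, Z)) = h(zero, 3, P),  h(h(m, P, k), k, m) = h(T, k, m).
Delete trivial equation h(k, m, 3) = h(k, m, 3).
Decompose h/3: zero = zero,  Z = 3,  h(m, Z, Z) = P.
Delete trivial equation zero = zero.
Bind Z := 3; substituting into the one remaining equation that mentions Z gives: h(m, 3, 3) = P.
Bind P := h(m, 3, 3); substituting into the remaining equation gives: h(h(m, h(m, 3, 3), k), k, m) = h(T, k, m).
Decompose h/3: h(m, h(m, 3, 3), k) = T,  k = k,  m = m.
Bind T := h(m, h(m, 3, 3), k); no other remaining equation mentions T.
Delete trivial equation k = k.
Delete trivial equation m = m.
Applying the MGU to either side gives h(h(k, m, 3), h(zero, 3, h(m, 3, 3)), h(h(m, h(m, 3, 3), k), k, m)).

h(h(k, m, 3), h(zero, 3, h(m, 3, 3)), h(h(m, h(m, 3, 3), k), k, m))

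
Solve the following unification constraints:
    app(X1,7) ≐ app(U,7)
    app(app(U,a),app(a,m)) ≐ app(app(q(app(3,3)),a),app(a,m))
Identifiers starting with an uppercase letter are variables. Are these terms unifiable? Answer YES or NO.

YES

Decompose app/2: X1 ≐ U,  7 ≐ 7.
Bind X1 := U; no other remaining equation mentions X1.
Delete trivial equation 7 ≐ 7.
Decompose app/2: app(U,a) ≐ app(q(app(3,3)),a),  app(a,m) ≐ app(a,m).
Decompose app/2: U ≐ q(app(3,3)),  a ≐ a.
Bind U := q(app(3,3)); no other remaining equation mentions U. Substituting into the earlier binding gives X1 := q(app(3,3)).
Delete trivial equation a ≐ a.
Delete trivial equation app(a,m) ≐ app(a,m).
No equations remain and no clash or occurs-check failure arose, so a unifier exists.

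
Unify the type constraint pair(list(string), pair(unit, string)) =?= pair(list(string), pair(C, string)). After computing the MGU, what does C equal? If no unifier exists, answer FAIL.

Decompose pair/2: list(string) =?= list(string),  pair(unit, string) =?= pair(C, string).
Delete trivial equation list(string) =?= list(string).
Decompose pair/2: unit =?= C,  string =?= string.
Bind C := unit; no other remaining equation mentions C.
Delete trivial equation string =?= string.
MGU = { C := unit }, so C := unit.

unit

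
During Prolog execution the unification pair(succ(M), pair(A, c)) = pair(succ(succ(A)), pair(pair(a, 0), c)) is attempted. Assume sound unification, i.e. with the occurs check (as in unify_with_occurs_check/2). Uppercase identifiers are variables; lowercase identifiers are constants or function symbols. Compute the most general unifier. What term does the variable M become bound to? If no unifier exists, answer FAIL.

succ(pair(a, 0))

Decompose pair/2: succ(M) = succ(succ(A)),  pair(A, c) = pair(pair(a, 0), c).
Decompose succ/1: M = succ(A).
Bind M := succ(A); no other remaining equation mentions M.
Decompose pair/2: A = pair(a, 0),  c = c.
Bind A := pair(a, 0); no other remaining equation mentions A. Substituting into the earlier binding gives M := succ(pair(a, 0)).
Delete trivial equation c = c.
MGU = { M = succ(pair(a, 0)), A = pair(a, 0) }, so M = succ(pair(a, 0)).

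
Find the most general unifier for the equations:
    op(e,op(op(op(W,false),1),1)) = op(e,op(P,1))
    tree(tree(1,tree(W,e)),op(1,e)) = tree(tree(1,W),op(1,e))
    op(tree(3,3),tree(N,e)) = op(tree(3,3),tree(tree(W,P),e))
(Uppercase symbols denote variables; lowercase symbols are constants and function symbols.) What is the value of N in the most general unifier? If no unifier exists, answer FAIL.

FAIL

Decompose op/2: e = e,  op(op(op(W,false),1),1) = op(P,1).
Delete trivial equation e = e.
Decompose op/2: op(op(W,false),1) = P,  1 = 1.
Bind P := op(op(W,false),1); substituting into the one remaining equation that mentions P gives: op(tree(3,3),tree(N,e)) = op(tree(3,3),tree(tree(W,op(op(W,false),1)),e)).
Delete trivial equation 1 = 1.
Decompose tree/2: tree(1,tree(W,e)) = tree(1,W),  op(1,e) = op(1,e).
Decompose tree/2: 1 = 1,  tree(W,e) = W.
Delete trivial equation 1 = 1.
Occurs check fails: W occurs in tree(W,e); the equation W = tree(W,e) has no finite solution.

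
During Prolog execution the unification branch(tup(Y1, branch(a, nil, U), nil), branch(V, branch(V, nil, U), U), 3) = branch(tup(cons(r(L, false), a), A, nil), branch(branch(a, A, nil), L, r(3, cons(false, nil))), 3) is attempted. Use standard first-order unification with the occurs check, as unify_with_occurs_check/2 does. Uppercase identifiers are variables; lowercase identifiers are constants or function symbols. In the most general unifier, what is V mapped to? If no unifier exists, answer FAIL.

Decompose branch/3: tup(Y1, branch(a, nil, U), nil) = tup(cons(r(L, false), a), A, nil),  branch(V, branch(V, nil, U), U) = branch(branch(a, A, nil), L, r(3, cons(false, nil))),  3 = 3.
Decompose tup/3: Y1 = cons(r(L, false), a),  branch(a, nil, U) = A,  nil = nil.
Bind Y1 := cons(r(L, false), a); no other remaining equation mentions Y1.
Bind A := branch(a, nil, U); substituting into the one remaining equation that mentions A gives: branch(V, branch(V, nil, U), U) = branch(branch(a, branch(a, nil, U), nil), L, r(3, cons(false, nil))).
Delete trivial equation nil = nil.
Decompose branch/3: V = branch(a, branch(a, nil, U), nil),  branch(V, nil, U) = L,  U = r(3, cons(false, nil)).
Bind V := branch(a, branch(a, nil, U), nil); substituting into the one remaining equation that mentions V gives: branch(branch(a, branch(a, nil, U), nil), nil, U) = L.
Bind L := branch(branch(a, branch(a, nil, U), nil), nil, U); no other remaining equation mentions L. Substituting into the earlier binding gives Y1 := cons(r(branch(branch(a, branch(a, nil, U), nil), nil, U), false), a).
Bind U := r(3, cons(false, nil)); no other remaining equation mentions U. Substituting into the earlier bindings gives Y1 := cons(r(branch(branch(a, branch(a, nil, r(3, cons(false, nil))), nil), nil, r(3, cons(false, nil))), false), a), A := branch(a, nil, r(3, cons(false, nil))), V := branch(a, branch(a, nil, r(3, cons(false, nil))), nil), L := branch(branch(a, branch(a, nil, r(3, cons(false, nil))), nil), nil, r(3, cons(false, nil))).
Delete trivial equation 3 = 3.
MGU = { Y1 -> cons(r(branch(branch(a, branch(a, nil, r(3, cons(false, nil))), nil), nil, r(3, cons(false, nil))), false), a), A -> branch(a, nil, r(3, cons(false, nil))), V -> branch(a, branch(a, nil, r(3, cons(false, nil))), nil), L -> branch(branch(a, branch(a, nil, r(3, cons(false, nil))), nil), nil, r(3, cons(false, nil))), U -> r(3, cons(false, nil)) }, so V -> branch(a, branch(a, nil, r(3, cons(false, nil))), nil).

branch(a, branch(a, nil, r(3, cons(false, nil))), nil)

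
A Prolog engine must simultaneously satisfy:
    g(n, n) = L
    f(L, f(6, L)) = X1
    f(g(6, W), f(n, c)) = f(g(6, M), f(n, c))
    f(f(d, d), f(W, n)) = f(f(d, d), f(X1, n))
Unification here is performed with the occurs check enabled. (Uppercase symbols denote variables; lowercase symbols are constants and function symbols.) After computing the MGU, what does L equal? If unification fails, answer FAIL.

Bind L := g(n, n); substituting into the one remaining equation that mentions L gives: f(g(n, n), f(6, g(n, n))) = X1.
Bind X1 := f(g(n, n), f(6, g(n, n))); substituting into the one remaining equation that mentions X1 gives: f(f(d, d), f(W, n)) = f(f(d, d), f(f(g(n, n), f(6, g(n, n))), n)).
Decompose f/2: g(6, W) = g(6, M),  f(n, c) = f(n, c).
Decompose g/2: 6 = 6,  W = M.
Delete trivial equation 6 = 6.
Bind W := M; substituting into the one remaining equation that mentions W gives: f(f(d, d), f(M, n)) = f(f(d, d), f(f(g(n, n), f(6, g(n, n))), n)).
Delete trivial equation f(n, c) = f(n, c).
Decompose f/2: f(d, d) = f(d, d),  f(M, n) = f(f(g(n, n), f(6, g(n, n))), n).
Delete trivial equation f(d, d) = f(d, d).
Decompose f/2: M = f(g(n, n), f(6, g(n, n))),  n = n.
Bind M := f(g(n, n), f(6, g(n, n))); no other remaining equation mentions M. Substituting into the earlier binding gives W := f(g(n, n), f(6, g(n, n))).
Delete trivial equation n = n.
MGU = { L ↦ g(n, n), X1 ↦ f(g(n, n), f(6, g(n, n))), W ↦ f(g(n, n), f(6, g(n, n))), M ↦ f(g(n, n), f(6, g(n, n))) }, so L ↦ g(n, n).

g(n, n)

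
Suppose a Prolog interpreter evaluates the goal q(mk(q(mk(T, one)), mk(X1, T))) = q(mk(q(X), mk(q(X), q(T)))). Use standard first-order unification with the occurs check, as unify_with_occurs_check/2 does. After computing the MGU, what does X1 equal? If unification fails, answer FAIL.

Decompose q/1: mk(q(mk(T, one)), mk(X1, T)) = mk(q(X), mk(q(X), q(T))).
Decompose mk/2: q(mk(T, one)) = q(X),  mk(X1, T) = mk(q(X), q(T)).
Decompose q/1: mk(T, one) = X.
Bind X := mk(T, one); substituting into the remaining equation gives: mk(X1, T) = mk(q(mk(T, one)), q(T)).
Decompose mk/2: X1 = q(mk(T, one)),  T = q(T).
Bind X1 := q(mk(T, one)); no other remaining equation mentions X1.
Occurs check fails: T occurs in q(T); the equation T = q(T) has no finite solution.

FAIL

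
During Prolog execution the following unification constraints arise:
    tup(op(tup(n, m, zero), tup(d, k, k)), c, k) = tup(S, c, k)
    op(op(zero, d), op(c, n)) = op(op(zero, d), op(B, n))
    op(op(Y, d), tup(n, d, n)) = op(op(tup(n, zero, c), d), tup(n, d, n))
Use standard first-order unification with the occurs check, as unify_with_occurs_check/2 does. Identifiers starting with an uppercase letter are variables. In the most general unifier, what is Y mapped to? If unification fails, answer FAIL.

Decompose tup/3: op(tup(n, m, zero), tup(d, k, k)) = S,  c = c,  k = k.
Bind S := op(tup(n, m, zero), tup(d, k, k)); no other remaining equation mentions S.
Delete trivial equation c = c.
Delete trivial equation k = k.
Decompose op/2: op(zero, d) = op(zero, d),  op(c, n) = op(B, n).
Delete trivial equation op(zero, d) = op(zero, d).
Decompose op/2: c = B,  n = n.
Bind B := c; no other remaining equation mentions B.
Delete trivial equation n = n.
Decompose op/2: op(Y, d) = op(tup(n, zero, c), d),  tup(n, d, n) = tup(n, d, n).
Decompose op/2: Y = tup(n, zero, c),  d = d.
Bind Y := tup(n, zero, c); no other remaining equation mentions Y.
Delete trivial equation d = d.
Delete trivial equation tup(n, d, n) = tup(n, d, n).
MGU = { S = op(tup(n, m, zero), tup(d, k, k)), B = c, Y = tup(n, zero, c) }, so Y = tup(n, zero, c).

tup(n, zero, c)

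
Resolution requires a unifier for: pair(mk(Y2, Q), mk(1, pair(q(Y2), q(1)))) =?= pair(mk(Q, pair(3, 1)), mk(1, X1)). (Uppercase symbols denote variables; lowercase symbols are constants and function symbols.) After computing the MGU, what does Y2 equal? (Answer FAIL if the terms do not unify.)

Decompose pair/2: mk(Y2, Q) =?= mk(Q, pair(3, 1)),  mk(1, pair(q(Y2), q(1))) =?= mk(1, X1).
Decompose mk/2: Y2 =?= Q,  Q =?= pair(3, 1).
Bind Y2 := Q; substituting into the one remaining equation that mentions Y2 gives: mk(1, pair(q(Q), q(1))) =?= mk(1, X1).
Bind Q := pair(3, 1); substituting into the remaining equation gives: mk(1, pair(q(pair(3, 1)), q(1))) =?= mk(1, X1). Substituting into the earlier binding gives Y2 := pair(3, 1).
Decompose mk/2: 1 =?= 1,  pair(q(pair(3, 1)), q(1)) =?= X1.
Delete trivial equation 1 =?= 1.
Bind X1 := pair(q(pair(3, 1)), q(1)).
MGU = { Y2 -> pair(3, 1), Q -> pair(3, 1), X1 -> pair(q(pair(3, 1)), q(1)) }, so Y2 -> pair(3, 1).

pair(3, 1)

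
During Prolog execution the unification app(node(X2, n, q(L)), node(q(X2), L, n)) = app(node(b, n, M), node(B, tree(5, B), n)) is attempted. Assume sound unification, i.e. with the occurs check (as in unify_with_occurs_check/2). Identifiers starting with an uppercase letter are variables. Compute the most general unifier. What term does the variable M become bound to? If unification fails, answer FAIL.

Decompose app/2: node(X2, n, q(L)) = node(b, n, M),  node(q(X2), L, n) = node(B, tree(5, B), n).
Decompose node/3: X2 = b,  n = n,  q(L) = M.
Bind X2 := b; substituting into the one remaining equation that mentions X2 gives: node(q(b), L, n) = node(B, tree(5, B), n).
Delete trivial equation n = n.
Bind M := q(L); no other remaining equation mentions M.
Decompose node/3: q(b) = B,  L = tree(5, B),  n = n.
Bind B := q(b); substituting into the one remaining equation that mentions B gives: L = tree(5, q(b)).
Bind L := tree(5, q(b)); no other remaining equation mentions L. Substituting into the earlier binding gives M := q(tree(5, q(b))).
Delete trivial equation n = n.
MGU = { X2 = b, M = q(tree(5, q(b))), B = q(b), L = tree(5, q(b)) }, so M = q(tree(5, q(b))).

q(tree(5, q(b)))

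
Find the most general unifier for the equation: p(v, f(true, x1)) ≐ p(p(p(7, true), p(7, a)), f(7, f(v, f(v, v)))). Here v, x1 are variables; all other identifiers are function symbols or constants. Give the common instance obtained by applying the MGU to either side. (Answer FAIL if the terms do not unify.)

FAIL

Decompose p/2: v ≐ p(p(7, true), p(7, a)),  f(true, x1) ≐ f(7, f(v, f(v, v))).
Bind v := p(p(7, true), p(7, a)); substituting into the remaining equation gives: f(true, x1) ≐ f(7, f(p(p(7, true), p(7, a)), f(p(p(7, true), p(7, a)), p(p(7, true), p(7, a))))).
Decompose f/2: true ≐ 7,  x1 ≐ f(p(p(7, true), p(7, a)), f(p(p(7, true), p(7, a)), p(p(7, true), p(7, a)))).
Clash: constants true and 7 differ; no unifier exists.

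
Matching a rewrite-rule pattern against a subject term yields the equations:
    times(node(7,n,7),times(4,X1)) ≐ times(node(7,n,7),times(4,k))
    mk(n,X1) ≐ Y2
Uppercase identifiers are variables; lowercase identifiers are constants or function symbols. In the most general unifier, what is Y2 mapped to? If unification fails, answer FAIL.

mk(n,k)

Decompose times/2: node(7,n,7) ≐ node(7,n,7),  times(4,X1) ≐ times(4,k).
Delete trivial equation node(7,n,7) ≐ node(7,n,7).
Decompose times/2: 4 ≐ 4,  X1 ≐ k.
Delete trivial equation 4 ≐ 4.
Bind X1 := k; substituting into the remaining equation gives: mk(n,k) ≐ Y2.
Bind Y2 := mk(n,k).
MGU = { X1 := k, Y2 := mk(n,k) }, so Y2 := mk(n,k).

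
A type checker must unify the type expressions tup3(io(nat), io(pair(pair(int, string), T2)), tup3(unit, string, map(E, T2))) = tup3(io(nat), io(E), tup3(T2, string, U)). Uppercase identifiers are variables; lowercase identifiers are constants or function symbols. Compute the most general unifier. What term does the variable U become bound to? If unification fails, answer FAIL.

Decompose tup3/3: io(nat) = io(nat),  io(pair(pair(int, string), T2)) = io(E),  tup3(unit, string, map(E, T2)) = tup3(T2, string, U).
Delete trivial equation io(nat) = io(nat).
Decompose io/1: pair(pair(int, string), T2) = E.
Bind E := pair(pair(int, string), T2); substituting into the remaining equation gives: tup3(unit, string, map(pair(pair(int, string), T2), T2)) = tup3(T2, string, U).
Decompose tup3/3: unit = T2,  string = string,  map(pair(pair(int, string), T2), T2) = U.
Bind T2 := unit; substituting into the one remaining equation that mentions T2 gives: map(pair(pair(int, string), unit), unit) = U. Substituting into the earlier binding gives E := pair(pair(int, string), unit).
Delete trivial equation string = string.
Bind U := map(pair(pair(int, string), unit), unit).
MGU = { E -> pair(pair(int, string), unit), T2 -> unit, U -> map(pair(pair(int, string), unit), unit) }, so U -> map(pair(pair(int, string), unit), unit).

map(pair(pair(int, string), unit), unit)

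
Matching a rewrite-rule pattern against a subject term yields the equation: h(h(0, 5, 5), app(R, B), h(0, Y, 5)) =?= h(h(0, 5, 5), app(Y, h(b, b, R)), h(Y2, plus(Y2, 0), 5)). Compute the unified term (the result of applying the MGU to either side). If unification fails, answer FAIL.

h(h(0, 5, 5), app(plus(0, 0), h(b, b, plus(0, 0))), h(0, plus(0, 0), 5))

Decompose h/3: h(0, 5, 5) =?= h(0, 5, 5),  app(R, B) =?= app(Y, h(b, b, R)),  h(0, Y, 5) =?= h(Y2, plus(Y2, 0), 5).
Delete trivial equation h(0, 5, 5) =?= h(0, 5, 5).
Decompose app/2: R =?= Y,  B =?= h(b, b, R).
Bind R := Y; substituting into the one remaining equation that mentions R gives: B =?= h(b, b, Y).
Bind B := h(b, b, Y); no other remaining equation mentions B.
Decompose h/3: 0 =?= Y2,  Y =?= plus(Y2, 0),  5 =?= 5.
Bind Y2 := 0; substituting into the one remaining equation that mentions Y2 gives: Y =?= plus(0, 0).
Bind Y := plus(0, 0); no other remaining equation mentions Y. Substituting into the earlier bindings gives R := plus(0, 0), B := h(b, b, plus(0, 0)).
Delete trivial equation 5 =?= 5.
Applying the MGU to either side gives h(h(0, 5, 5), app(plus(0, 0), h(b, b, plus(0, 0))), h(0, plus(0, 0), 5)).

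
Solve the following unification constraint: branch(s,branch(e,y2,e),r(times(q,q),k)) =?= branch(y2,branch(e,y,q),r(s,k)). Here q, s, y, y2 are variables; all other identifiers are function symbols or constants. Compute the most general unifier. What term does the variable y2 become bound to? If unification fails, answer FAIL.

Decompose branch/3: s =?= y2,  branch(e,y2,e) =?= branch(e,y,q),  r(times(q,q),k) =?= r(s,k).
Bind s := y2; substituting into the one remaining equation that mentions s gives: r(times(q,q),k) =?= r(y2,k).
Decompose branch/3: e =?= e,  y2 =?= y,  e =?= q.
Delete trivial equation e =?= e.
Bind y2 := y; substituting into the one remaining equation that mentions y2 gives: r(times(q,q),k) =?= r(y,k). Substituting into the earlier binding gives s := y.
Bind q := e; substituting into the remaining equation gives: r(times(e,e),k) =?= r(y,k).
Decompose r/2: times(e,e) =?= y,  k =?= k.
Bind y := times(e,e); no other remaining equation mentions y. Substituting into the earlier bindings gives s := times(e,e), y2 := times(e,e).
Delete trivial equation k =?= k.
MGU = { s -> times(e,e), y2 -> times(e,e), q -> e, y -> times(e,e) }, so y2 -> times(e,e).

times(e,e)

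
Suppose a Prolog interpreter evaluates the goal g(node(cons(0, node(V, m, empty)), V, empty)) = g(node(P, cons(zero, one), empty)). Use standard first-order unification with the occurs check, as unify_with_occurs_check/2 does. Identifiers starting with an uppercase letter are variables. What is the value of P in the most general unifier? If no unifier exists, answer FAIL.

cons(0, node(cons(zero, one), m, empty))

Decompose g/1: node(cons(0, node(V, m, empty)), V, empty) = node(P, cons(zero, one), empty).
Decompose node/3: cons(0, node(V, m, empty)) = P,  V = cons(zero, one),  empty = empty.
Bind P := cons(0, node(V, m, empty)); no other remaining equation mentions P.
Bind V := cons(zero, one); no other remaining equation mentions V. Substituting into the earlier binding gives P := cons(0, node(cons(zero, one), m, empty)).
Delete trivial equation empty = empty.
MGU = { P ↦ cons(0, node(cons(zero, one), m, empty)), V ↦ cons(zero, one) }, so P ↦ cons(0, node(cons(zero, one), m, empty)).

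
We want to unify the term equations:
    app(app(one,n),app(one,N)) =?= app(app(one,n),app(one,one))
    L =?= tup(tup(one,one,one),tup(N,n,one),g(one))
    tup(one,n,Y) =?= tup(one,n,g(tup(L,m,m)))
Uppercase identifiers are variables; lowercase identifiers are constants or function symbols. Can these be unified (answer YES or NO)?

Decompose app/2: app(one,n) =?= app(one,n),  app(one,N) =?= app(one,one).
Delete trivial equation app(one,n) =?= app(one,n).
Decompose app/2: one =?= one,  N =?= one.
Delete trivial equation one =?= one.
Bind N := one; substituting into the one remaining equation that mentions N gives: L =?= tup(tup(one,one,one),tup(one,n,one),g(one)).
Bind L := tup(tup(one,one,one),tup(one,n,one),g(one)); substituting into the remaining equation gives: tup(one,n,Y) =?= tup(one,n,g(tup(tup(tup(one,one,one),tup(one,n,one),g(one)),m,m))).
Decompose tup/3: one =?= one,  n =?= n,  Y =?= g(tup(tup(tup(one,one,one),tup(one,n,one),g(one)),m,m)).
Delete trivial equation one =?= one.
Delete trivial equation n =?= n.
Bind Y := g(tup(tup(tup(one,one,one),tup(one,n,one),g(one)),m,m)).
No equations remain and no clash or occurs-check failure arose, so a unifier exists.

YES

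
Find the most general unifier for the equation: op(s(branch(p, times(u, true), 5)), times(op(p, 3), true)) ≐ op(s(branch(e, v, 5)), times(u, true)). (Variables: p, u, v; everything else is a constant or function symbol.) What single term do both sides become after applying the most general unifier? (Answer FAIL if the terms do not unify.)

Decompose op/2: s(branch(p, times(u, true), 5)) ≐ s(branch(e, v, 5)),  times(op(p, 3), true) ≐ times(u, true).
Decompose s/1: branch(p, times(u, true), 5) ≐ branch(e, v, 5).
Decompose branch/3: p ≐ e,  times(u, true) ≐ v,  5 ≐ 5.
Bind p := e; substituting into the one remaining equation that mentions p gives: times(op(e, 3), true) ≐ times(u, true).
Bind v := times(u, true); no other remaining equation mentions v.
Delete trivial equation 5 ≐ 5.
Decompose times/2: op(e, 3) ≐ u,  true ≐ true.
Bind u := op(e, 3); no other remaining equation mentions u. Substituting into the earlier binding gives v := times(op(e, 3), true).
Delete trivial equation true ≐ true.
Applying the MGU to either side gives op(s(branch(e, times(op(e, 3), true), 5)), times(op(e, 3), true)).

op(s(branch(e, times(op(e, 3), true), 5)), times(op(e, 3), true))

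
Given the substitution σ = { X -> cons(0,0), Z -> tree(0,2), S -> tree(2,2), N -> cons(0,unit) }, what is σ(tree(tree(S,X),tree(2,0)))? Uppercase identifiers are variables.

Replace each occurrence of X with cons(0,0).
Replace each occurrence of S with tree(2,2).
Result: tree(tree(tree(2,2),cons(0,0)),tree(2,0)).

tree(tree(tree(2,2),cons(0,0)),tree(2,0))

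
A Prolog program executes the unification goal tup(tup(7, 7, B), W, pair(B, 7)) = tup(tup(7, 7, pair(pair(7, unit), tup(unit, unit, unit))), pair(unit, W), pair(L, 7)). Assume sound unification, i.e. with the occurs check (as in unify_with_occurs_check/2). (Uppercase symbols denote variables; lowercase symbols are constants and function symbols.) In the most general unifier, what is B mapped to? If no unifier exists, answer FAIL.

Decompose tup/3: tup(7, 7, B) = tup(7, 7, pair(pair(7, unit), tup(unit, unit, unit))),  W = pair(unit, W),  pair(B, 7) = pair(L, 7).
Decompose tup/3: 7 = 7,  7 = 7,  B = pair(pair(7, unit), tup(unit, unit, unit)).
Delete trivial equation 7 = 7.
Delete trivial equation 7 = 7.
Bind B := pair(pair(7, unit), tup(unit, unit, unit)); substituting into the one remaining equation that mentions B gives: pair(pair(pair(7, unit), tup(unit, unit, unit)), 7) = pair(L, 7).
Occurs check fails: W occurs in pair(unit, W); the equation W = pair(unit, W) has no finite solution.

FAIL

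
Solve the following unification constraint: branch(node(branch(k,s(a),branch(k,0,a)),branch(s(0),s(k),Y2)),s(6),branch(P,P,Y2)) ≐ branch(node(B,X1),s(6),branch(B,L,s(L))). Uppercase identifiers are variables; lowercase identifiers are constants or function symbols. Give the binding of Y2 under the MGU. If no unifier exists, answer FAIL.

s(branch(k,s(a),branch(k,0,a)))

Decompose branch/3: node(branch(k,s(a),branch(k,0,a)),branch(s(0),s(k),Y2)) ≐ node(B,X1),  s(6) ≐ s(6),  branch(P,P,Y2) ≐ branch(B,L,s(L)).
Decompose node/2: branch(k,s(a),branch(k,0,a)) ≐ B,  branch(s(0),s(k),Y2) ≐ X1.
Bind B := branch(k,s(a),branch(k,0,a)); substituting into the one remaining equation that mentions B gives: branch(P,P,Y2) ≐ branch(branch(k,s(a),branch(k,0,a)),L,s(L)).
Bind X1 := branch(s(0),s(k),Y2); no other remaining equation mentions X1.
Delete trivial equation s(6) ≐ s(6).
Decompose branch/3: P ≐ branch(k,s(a),branch(k,0,a)),  P ≐ L,  Y2 ≐ s(L).
Bind P := branch(k,s(a),branch(k,0,a)); substituting into the one remaining equation that mentions P gives: branch(k,s(a),branch(k,0,a)) ≐ L.
Bind L := branch(k,s(a),branch(k,0,a)); substituting into the remaining equation gives: Y2 ≐ s(branch(k,s(a),branch(k,0,a))).
Bind Y2 := s(branch(k,s(a),branch(k,0,a))). Substituting into the earlier binding gives X1 := branch(s(0),s(k),s(branch(k,s(a),branch(k,0,a)))).
MGU = { B ↦ branch(k,s(a),branch(k,0,a)), X1 ↦ branch(s(0),s(k),s(branch(k,s(a),branch(k,0,a)))), P ↦ branch(k,s(a),branch(k,0,a)), L ↦ branch(k,s(a),branch(k,0,a)), Y2 ↦ s(branch(k,s(a),branch(k,0,a))) }, so Y2 ↦ s(branch(k,s(a),branch(k,0,a))).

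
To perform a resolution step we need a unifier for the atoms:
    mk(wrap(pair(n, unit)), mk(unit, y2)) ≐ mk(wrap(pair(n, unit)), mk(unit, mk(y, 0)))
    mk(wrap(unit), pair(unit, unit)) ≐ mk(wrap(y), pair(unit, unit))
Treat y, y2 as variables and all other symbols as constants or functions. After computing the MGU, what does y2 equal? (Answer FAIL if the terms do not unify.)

Decompose mk/2: wrap(pair(n, unit)) ≐ wrap(pair(n, unit)),  mk(unit, y2) ≐ mk(unit, mk(y, 0)).
Delete trivial equation wrap(pair(n, unit)) ≐ wrap(pair(n, unit)).
Decompose mk/2: unit ≐ unit,  y2 ≐ mk(y, 0).
Delete trivial equation unit ≐ unit.
Bind y2 := mk(y, 0); no other remaining equation mentions y2.
Decompose mk/2: wrap(unit) ≐ wrap(y),  pair(unit, unit) ≐ pair(unit, unit).
Decompose wrap/1: unit ≐ y.
Bind y := unit; no other remaining equation mentions y. Substituting into the earlier binding gives y2 := mk(unit, 0).
Delete trivial equation pair(unit, unit) ≐ pair(unit, unit).
MGU = { y2 := mk(unit, 0), y := unit }, so y2 := mk(unit, 0).

mk(unit, 0)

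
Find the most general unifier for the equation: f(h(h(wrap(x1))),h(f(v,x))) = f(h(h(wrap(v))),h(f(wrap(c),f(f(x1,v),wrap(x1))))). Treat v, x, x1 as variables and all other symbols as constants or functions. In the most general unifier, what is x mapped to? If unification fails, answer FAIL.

Decompose f/2: h(h(wrap(x1))) = h(h(wrap(v))),  h(f(v,x)) = h(f(wrap(c),f(f(x1,v),wrap(x1)))).
Decompose h/1: h(wrap(x1)) = h(wrap(v)).
Decompose h/1: wrap(x1) = wrap(v).
Decompose wrap/1: x1 = v.
Bind x1 := v; substituting into the remaining equation gives: h(f(v,x)) = h(f(wrap(c),f(f(v,v),wrap(v)))).
Decompose h/1: f(v,x) = f(wrap(c),f(f(v,v),wrap(v))).
Decompose f/2: v = wrap(c),  x = f(f(v,v),wrap(v)).
Bind v := wrap(c); substituting into the remaining equation gives: x = f(f(wrap(c),wrap(c)),wrap(wrap(c))). Substituting into the earlier binding gives x1 := wrap(c).
Bind x := f(f(wrap(c),wrap(c)),wrap(wrap(c))).
MGU = { x1 -> wrap(c), v -> wrap(c), x -> f(f(wrap(c),wrap(c)),wrap(wrap(c))) }, so x -> f(f(wrap(c),wrap(c)),wrap(wrap(c))).

f(f(wrap(c),wrap(c)),wrap(wrap(c)))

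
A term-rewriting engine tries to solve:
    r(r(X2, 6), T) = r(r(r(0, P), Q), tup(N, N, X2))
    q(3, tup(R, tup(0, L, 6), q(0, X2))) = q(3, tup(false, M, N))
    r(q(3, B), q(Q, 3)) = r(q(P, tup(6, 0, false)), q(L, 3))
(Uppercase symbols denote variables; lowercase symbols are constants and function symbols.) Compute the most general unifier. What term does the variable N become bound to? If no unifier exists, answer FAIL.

Decompose r/2: r(X2, 6) = r(r(0, P), Q),  T = tup(N, N, X2).
Decompose r/2: X2 = r(0, P),  6 = Q.
Bind X2 := r(0, P); substituting into the 2 remaining equations that mention X2 gives: T = tup(N, N, r(0, P)),  q(3, tup(R, tup(0, L, 6), q(0, r(0, P)))) = q(3, tup(false, M, N)).
Bind Q := 6; substituting into the one remaining equation that mentions Q gives: r(q(3, B), q(6, 3)) = r(q(P, tup(6, 0, false)), q(L, 3)).
Bind T := tup(N, N, r(0, P)); no other remaining equation mentions T.
Decompose q/2: 3 = 3,  tup(R, tup(0, L, 6), q(0, r(0, P))) = tup(false, M, N).
Delete trivial equation 3 = 3.
Decompose tup/3: R = false,  tup(0, L, 6) = M,  q(0, r(0, P)) = N.
Bind R := false; no other remaining equation mentions R.
Bind M := tup(0, L, 6); no other remaining equation mentions M.
Bind N := q(0, r(0, P)); no other remaining equation mentions N. Substituting into the earlier binding gives T := tup(q(0, r(0, P)), q(0, r(0, P)), r(0, P)).
Decompose r/2: q(3, B) = q(P, tup(6, 0, false)),  q(6, 3) = q(L, 3).
Decompose q/2: 3 = P,  B = tup(6, 0, false).
Bind P := 3; no other remaining equation mentions P. Substituting into the earlier bindings gives X2 := r(0, 3), T := tup(q(0, r(0, 3)), q(0, r(0, 3)), r(0, 3)), N := q(0, r(0, 3)).
Bind B := tup(6, 0, false); no other remaining equation mentions B.
Decompose q/2: 6 = L,  3 = 3.
Bind L := 6; no other remaining equation mentions L. Substituting into the earlier binding gives M := tup(0, 6, 6).
Delete trivial equation 3 = 3.
MGU = { X2 := r(0, 3), Q := 6, T := tup(q(0, r(0, 3)), q(0, r(0, 3)), r(0, 3)), R := false, M := tup(0, 6, 6), N := q(0, r(0, 3)), P := 3, B := tup(6, 0, false), L := 6 }, so N := q(0, r(0, 3)).

q(0, r(0, 3))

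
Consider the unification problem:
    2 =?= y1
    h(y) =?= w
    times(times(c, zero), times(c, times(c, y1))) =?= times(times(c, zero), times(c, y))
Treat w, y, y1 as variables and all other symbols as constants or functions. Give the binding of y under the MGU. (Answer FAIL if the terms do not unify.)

Bind y1 := 2; substituting into the one remaining equation that mentions y1 gives: times(times(c, zero), times(c, times(c, 2))) =?= times(times(c, zero), times(c, y)).
Bind w := h(y); no other remaining equation mentions w.
Decompose times/2: times(c, zero) =?= times(c, zero),  times(c, times(c, 2)) =?= times(c, y).
Delete trivial equation times(c, zero) =?= times(c, zero).
Decompose times/2: c =?= c,  times(c, 2) =?= y.
Delete trivial equation c =?= c.
Bind y := times(c, 2). Substituting into the earlier binding gives w := h(times(c, 2)).
MGU = { y1 -> 2, w -> h(times(c, 2)), y -> times(c, 2) }, so y -> times(c, 2).

times(c, 2)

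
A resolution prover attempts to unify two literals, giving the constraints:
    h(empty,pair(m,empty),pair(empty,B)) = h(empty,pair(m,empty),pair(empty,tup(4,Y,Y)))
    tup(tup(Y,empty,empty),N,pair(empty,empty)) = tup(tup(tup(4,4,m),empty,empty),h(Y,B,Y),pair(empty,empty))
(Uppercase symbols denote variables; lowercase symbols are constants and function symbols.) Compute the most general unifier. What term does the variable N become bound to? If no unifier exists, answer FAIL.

Decompose h/3: empty = empty,  pair(m,empty) = pair(m,empty),  pair(empty,B) = pair(empty,tup(4,Y,Y)).
Delete trivial equation empty = empty.
Delete trivial equation pair(m,empty) = pair(m,empty).
Decompose pair/2: empty = empty,  B = tup(4,Y,Y).
Delete trivial equation empty = empty.
Bind B := tup(4,Y,Y); substituting into the remaining equation gives: tup(tup(Y,empty,empty),N,pair(empty,empty)) = tup(tup(tup(4,4,m),empty,empty),h(Y,tup(4,Y,Y),Y),pair(empty,empty)).
Decompose tup/3: tup(Y,empty,empty) = tup(tup(4,4,m),empty,empty),  N = h(Y,tup(4,Y,Y),Y),  pair(empty,empty) = pair(empty,empty).
Decompose tup/3: Y = tup(4,4,m),  empty = empty,  empty = empty.
Bind Y := tup(4,4,m); substituting into the one remaining equation that mentions Y gives: N = h(tup(4,4,m),tup(4,tup(4,4,m),tup(4,4,m)),tup(4,4,m)). Substituting into the earlier binding gives B := tup(4,tup(4,4,m),tup(4,4,m)).
Delete trivial equation empty = empty.
Delete trivial equation empty = empty.
Bind N := h(tup(4,4,m),tup(4,tup(4,4,m),tup(4,4,m)),tup(4,4,m)); no other remaining equation mentions N.
Delete trivial equation pair(empty,empty) = pair(empty,empty).
MGU = { B ↦ tup(4,tup(4,4,m),tup(4,4,m)), Y ↦ tup(4,4,m), N ↦ h(tup(4,4,m),tup(4,tup(4,4,m),tup(4,4,m)),tup(4,4,m)) }, so N ↦ h(tup(4,4,m),tup(4,tup(4,4,m),tup(4,4,m)),tup(4,4,m)).

h(tup(4,4,m),tup(4,tup(4,4,m),tup(4,4,m)),tup(4,4,m))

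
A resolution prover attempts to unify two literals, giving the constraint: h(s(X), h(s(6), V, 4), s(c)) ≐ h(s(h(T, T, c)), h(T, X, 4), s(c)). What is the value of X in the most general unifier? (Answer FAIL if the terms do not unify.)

Decompose h/3: s(X) ≐ s(h(T, T, c)),  h(s(6), V, 4) ≐ h(T, X, 4),  s(c) ≐ s(c).
Decompose s/1: X ≐ h(T, T, c).
Bind X := h(T, T, c); substituting into the one remaining equation that mentions X gives: h(s(6), V, 4) ≐ h(T, h(T, T, c), 4).
Decompose h/3: s(6) ≐ T,  V ≐ h(T, T, c),  4 ≐ 4.
Bind T := s(6); substituting into the one remaining equation that mentions T gives: V ≐ h(s(6), s(6), c). Substituting into the earlier binding gives X := h(s(6), s(6), c).
Bind V := h(s(6), s(6), c); no other remaining equation mentions V.
Delete trivial equation 4 ≐ 4.
Delete trivial equation s(c) ≐ s(c).
MGU = { X ↦ h(s(6), s(6), c), T ↦ s(6), V ↦ h(s(6), s(6), c) }, so X ↦ h(s(6), s(6), c).

h(s(6), s(6), c)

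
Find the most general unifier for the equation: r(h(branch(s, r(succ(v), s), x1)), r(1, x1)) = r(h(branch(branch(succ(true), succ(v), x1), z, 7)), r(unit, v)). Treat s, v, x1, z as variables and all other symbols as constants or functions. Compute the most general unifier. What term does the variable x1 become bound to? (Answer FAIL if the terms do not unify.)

Decompose r/2: h(branch(s, r(succ(v), s), x1)) = h(branch(branch(succ(true), succ(v), x1), z, 7)),  r(1, x1) = r(unit, v).
Decompose h/1: branch(s, r(succ(v), s), x1) = branch(branch(succ(true), succ(v), x1), z, 7).
Decompose branch/3: s = branch(succ(true), succ(v), x1),  r(succ(v), s) = z,  x1 = 7.
Bind s := branch(succ(true), succ(v), x1); substituting into the one remaining equation that mentions s gives: r(succ(v), branch(succ(true), succ(v), x1)) = z.
Bind z := r(succ(v), branch(succ(true), succ(v), x1)); no other remaining equation mentions z.
Bind x1 := 7; substituting into the remaining equation gives: r(1, 7) = r(unit, v). Substituting into the earlier bindings gives s := branch(succ(true), succ(v), 7), z := r(succ(v), branch(succ(true), succ(v), 7)).
Decompose r/2: 1 = unit,  7 = v.
Clash: constants 1 and unit differ; no unifier exists.

FAIL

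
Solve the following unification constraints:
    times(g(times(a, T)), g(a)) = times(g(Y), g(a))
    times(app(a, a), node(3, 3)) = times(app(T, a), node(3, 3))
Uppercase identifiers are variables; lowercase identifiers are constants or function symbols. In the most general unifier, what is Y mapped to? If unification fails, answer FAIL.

Decompose times/2: g(times(a, T)) = g(Y),  g(a) = g(a).
Decompose g/1: times(a, T) = Y.
Bind Y := times(a, T); no other remaining equation mentions Y.
Delete trivial equation g(a) = g(a).
Decompose times/2: app(a, a) = app(T, a),  node(3, 3) = node(3, 3).
Decompose app/2: a = T,  a = a.
Bind T := a; no other remaining equation mentions T. Substituting into the earlier binding gives Y := times(a, a).
Delete trivial equation a = a.
Delete trivial equation node(3, 3) = node(3, 3).
MGU = { Y ↦ times(a, a), T ↦ a }, so Y ↦ times(a, a).

times(a, a)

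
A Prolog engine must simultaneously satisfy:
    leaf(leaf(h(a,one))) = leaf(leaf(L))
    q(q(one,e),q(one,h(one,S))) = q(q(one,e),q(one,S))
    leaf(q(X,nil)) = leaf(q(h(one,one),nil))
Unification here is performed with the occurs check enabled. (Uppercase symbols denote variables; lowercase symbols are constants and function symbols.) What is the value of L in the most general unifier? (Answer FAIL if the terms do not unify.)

Decompose leaf/1: leaf(h(a,one)) = leaf(L).
Decompose leaf/1: h(a,one) = L.
Bind L := h(a,one); no other remaining equation mentions L.
Decompose q/2: q(one,e) = q(one,e),  q(one,h(one,S)) = q(one,S).
Delete trivial equation q(one,e) = q(one,e).
Decompose q/2: one = one,  h(one,S) = S.
Delete trivial equation one = one.
Occurs check fails: S occurs in h(one,S); the equation S = h(one,S) has no finite solution.

FAIL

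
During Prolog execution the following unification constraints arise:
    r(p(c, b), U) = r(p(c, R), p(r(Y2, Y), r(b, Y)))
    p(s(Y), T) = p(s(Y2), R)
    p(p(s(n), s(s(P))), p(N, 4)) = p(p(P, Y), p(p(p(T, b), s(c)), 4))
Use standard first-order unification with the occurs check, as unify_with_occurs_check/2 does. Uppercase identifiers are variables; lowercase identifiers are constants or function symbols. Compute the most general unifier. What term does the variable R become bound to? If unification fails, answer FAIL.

b

Decompose r/2: p(c, b) = p(c, R),  U = p(r(Y2, Y), r(b, Y)).
Decompose p/2: c = c,  b = R.
Delete trivial equation c = c.
Bind R := b; substituting into the one remaining equation that mentions R gives: p(s(Y), T) = p(s(Y2), b).
Bind U := p(r(Y2, Y), r(b, Y)); no other remaining equation mentions U.
Decompose p/2: s(Y) = s(Y2),  T = b.
Decompose s/1: Y = Y2.
Bind Y := Y2; substituting into the one remaining equation that mentions Y gives: p(p(s(n), s(s(P))), p(N, 4)) = p(p(P, Y2), p(p(p(T, b), s(c)), 4)). Substituting into the earlier binding gives U := p(r(Y2, Y2), r(b, Y2)).
Bind T := b; substituting into the remaining equation gives: p(p(s(n), s(s(P))), p(N, 4)) = p(p(P, Y2), p(p(p(b, b), s(c)), 4)).
Decompose p/2: p(s(n), s(s(P))) = p(P, Y2),  p(N, 4) = p(p(p(b, b), s(c)), 4).
Decompose p/2: s(n) = P,  s(s(P)) = Y2.
Bind P := s(n); substituting into the one remaining equation that mentions P gives: s(s(s(n))) = Y2.
Bind Y2 := s(s(s(n))); no other remaining equation mentions Y2. Substituting into the earlier bindings gives U := p(r(s(s(s(n))), s(s(s(n)))), r(b, s(s(s(n))))), Y := s(s(s(n))).
Decompose p/2: N = p(p(b, b), s(c)),  4 = 4.
Bind N := p(p(b, b), s(c)); no other remaining equation mentions N.
Delete trivial equation 4 = 4.
MGU = { R = b, U = p(r(s(s(s(n))), s(s(s(n)))), r(b, s(s(s(n))))), Y = s(s(s(n))), T = b, P = s(n), Y2 = s(s(s(n))), N = p(p(b, b), s(c)) }, so R = b.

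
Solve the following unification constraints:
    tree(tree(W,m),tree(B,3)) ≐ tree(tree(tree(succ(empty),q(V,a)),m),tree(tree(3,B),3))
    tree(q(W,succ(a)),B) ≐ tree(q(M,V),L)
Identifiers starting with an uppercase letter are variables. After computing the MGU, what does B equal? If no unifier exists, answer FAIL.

FAIL

Decompose tree/2: tree(W,m) ≐ tree(tree(succ(empty),q(V,a)),m),  tree(B,3) ≐ tree(tree(3,B),3).
Decompose tree/2: W ≐ tree(succ(empty),q(V,a)),  m ≐ m.
Bind W := tree(succ(empty),q(V,a)); substituting into the one remaining equation that mentions W gives: tree(q(tree(succ(empty),q(V,a)),succ(a)),B) ≐ tree(q(M,V),L).
Delete trivial equation m ≐ m.
Decompose tree/2: B ≐ tree(3,B),  3 ≐ 3.
Occurs check fails: B occurs in tree(3,B); the equation B ≐ tree(3,B) has no finite solution.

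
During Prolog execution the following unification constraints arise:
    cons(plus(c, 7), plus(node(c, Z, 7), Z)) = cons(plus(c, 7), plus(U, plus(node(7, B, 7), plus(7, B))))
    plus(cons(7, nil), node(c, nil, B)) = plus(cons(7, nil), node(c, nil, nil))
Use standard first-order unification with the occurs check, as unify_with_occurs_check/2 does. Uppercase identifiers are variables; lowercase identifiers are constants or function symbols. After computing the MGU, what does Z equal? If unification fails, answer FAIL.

Decompose cons/2: plus(c, 7) = plus(c, 7),  plus(node(c, Z, 7), Z) = plus(U, plus(node(7, B, 7), plus(7, B))).
Delete trivial equation plus(c, 7) = plus(c, 7).
Decompose plus/2: node(c, Z, 7) = U,  Z = plus(node(7, B, 7), plus(7, B)).
Bind U := node(c, Z, 7); no other remaining equation mentions U.
Bind Z := plus(node(7, B, 7), plus(7, B)); no other remaining equation mentions Z. Substituting into the earlier binding gives U := node(c, plus(node(7, B, 7), plus(7, B)), 7).
Decompose plus/2: cons(7, nil) = cons(7, nil),  node(c, nil, B) = node(c, nil, nil).
Delete trivial equation cons(7, nil) = cons(7, nil).
Decompose node/3: c = c,  nil = nil,  B = nil.
Delete trivial equation c = c.
Delete trivial equation nil = nil.
Bind B := nil. Substituting into the earlier bindings gives U := node(c, plus(node(7, nil, 7), plus(7, nil)), 7), Z := plus(node(7, nil, 7), plus(7, nil)).
MGU = { U = node(c, plus(node(7, nil, 7), plus(7, nil)), 7), Z = plus(node(7, nil, 7), plus(7, nil)), B = nil }, so Z = plus(node(7, nil, 7), plus(7, nil)).

plus(node(7, nil, 7), plus(7, nil))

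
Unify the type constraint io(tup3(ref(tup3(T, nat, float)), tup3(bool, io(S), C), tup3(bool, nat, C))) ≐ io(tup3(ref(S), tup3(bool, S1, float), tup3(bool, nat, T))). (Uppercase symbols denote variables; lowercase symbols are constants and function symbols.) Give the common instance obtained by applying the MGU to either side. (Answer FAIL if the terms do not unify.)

io(tup3(ref(tup3(float, nat, float)), tup3(bool, io(tup3(float, nat, float)), float), tup3(bool, nat, float)))

Decompose io/1: tup3(ref(tup3(T, nat, float)), tup3(bool, io(S), C), tup3(bool, nat, C)) ≐ tup3(ref(S), tup3(bool, S1, float), tup3(bool, nat, T)).
Decompose tup3/3: ref(tup3(T, nat, float)) ≐ ref(S),  tup3(bool, io(S), C) ≐ tup3(bool, S1, float),  tup3(bool, nat, C) ≐ tup3(bool, nat, T).
Decompose ref/1: tup3(T, nat, float) ≐ S.
Bind S := tup3(T, nat, float); substituting into the one remaining equation that mentions S gives: tup3(bool, io(tup3(T, nat, float)), C) ≐ tup3(bool, S1, float).
Decompose tup3/3: bool ≐ bool,  io(tup3(T, nat, float)) ≐ S1,  C ≐ float.
Delete trivial equation bool ≐ bool.
Bind S1 := io(tup3(T, nat, float)); no other remaining equation mentions S1.
Bind C := float; substituting into the remaining equation gives: tup3(bool, nat, float) ≐ tup3(bool, nat, T).
Decompose tup3/3: bool ≐ bool,  nat ≐ nat,  float ≐ T.
Delete trivial equation bool ≐ bool.
Delete trivial equation nat ≐ nat.
Bind T := float. Substituting into the earlier bindings gives S := tup3(float, nat, float), S1 := io(tup3(float, nat, float)).
Applying the MGU to either side gives io(tup3(ref(tup3(float, nat, float)), tup3(bool, io(tup3(float, nat, float)), float), tup3(bool, nat, float))).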